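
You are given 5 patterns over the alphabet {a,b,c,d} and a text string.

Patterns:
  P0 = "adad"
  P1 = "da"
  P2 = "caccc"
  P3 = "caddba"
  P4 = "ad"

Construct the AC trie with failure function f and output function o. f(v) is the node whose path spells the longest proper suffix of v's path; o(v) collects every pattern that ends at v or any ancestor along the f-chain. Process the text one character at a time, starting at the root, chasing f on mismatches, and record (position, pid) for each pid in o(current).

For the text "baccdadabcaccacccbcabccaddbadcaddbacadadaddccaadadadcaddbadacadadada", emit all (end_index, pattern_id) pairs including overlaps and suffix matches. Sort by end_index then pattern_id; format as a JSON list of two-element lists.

Build:
Trie nodes:
  0='ε' goto a→1 c→7 d→5
  1='a' goto d→2
  2='ad' goto a→3  ←P4
  3='ada' goto d→4
  4='adad' goto ·  ←P0
  5='d' goto a→6
  6='da' goto ·  ←P1
  7='c' goto a→8
  8='ca' goto c→9 d→12
  9='cac' goto c→10
  10='cacc' goto c→11
  11='caccc' goto ·  ←P2
  12='cad' goto d→13
  13='cadd' goto b→14
  14='caddb' goto a→15
  15='caddba' goto ·  ←P3

Failure links (BFS by depth):
  fail(1) 'a': from fail(0)=0 chase 'a': 0 ⇒ 0;  out=∅∪out(0)=∅
  fail(5) 'd': from fail(0)=0 chase 'd': 0 ⇒ 0;  out=∅∪out(0)=∅
  fail(7) 'c': from fail(0)=0 chase 'c': 0 ⇒ 0;  out=∅∪out(0)=∅
  fail(2) 'ad': from fail(1)=0 chase 'd': 0 ⇒ 5;  out={4}∪out(5)={4}
  fail(6) 'da': from fail(5)=0 chase 'a': 0 ⇒ 1;  out={1}∪out(1)={1}
  fail(8) 'ca': from fail(7)=0 chase 'a': 0 ⇒ 1;  out=∅∪out(1)=∅
  fail(3) 'ada': from fail(2)=5 chase 'a': 5 ⇒ 6;  out=∅∪out(6)={1}
  fail(9) 'cac': from fail(8)=1 chase 'c': 1→0 ⇒ 7;  out=∅∪out(7)=∅
  fail(12) 'cad': from fail(8)=1 chase 'd': 1 ⇒ 2;  out=∅∪out(2)={4}
  fail(4) 'adad': from fail(3)=6 chase 'd': 6→1 ⇒ 2;  out={0}∪out(2)={0,4}
  fail(10) 'cacc': from fail(9)=7 chase 'c': 7→0 ⇒ 7;  out=∅∪out(7)=∅
  fail(13) 'cadd': from fail(12)=2 chase 'd': 2→5→0 ⇒ 5;  out=∅∪out(5)=∅
  fail(11) 'caccc': from fail(10)=7 chase 'c': 7→0 ⇒ 7;  out={2}∪out(7)={2}
  fail(14) 'caddb': from fail(13)=5 chase 'b': 5→0 ⇒ 0;  out=∅∪out(0)=∅
  fail(15) 'caddba': from fail(14)=0 chase 'a': 0 ⇒ 1;  out={3}∪out(1)={3}

Text stream:
i=0 'b': node 0→0
i=1 'a': node 0→1
i=2 'c': node 1→7 (fail-walked)
i=3 'c': node 7→7 (fail-walked)
i=4 'd': node 7→5 (fail-walked)
i=5 'a': node 5→6  emit P1@[4:5]
i=6 'd': node 6→2 (fail-walked)  emit P4@[5:6]
i=7 'a': node 2→3  emit P1@[6:7]
i=8 'b': node 3→0 (fail-walked)
i=9 'c': node 0→7
i=10 'a': node 7→8
i=11 'c': node 8→9
i=12 'c': node 9→10
i=13 'a': node 10→8 (fail-walked)
i=14 'c': node 8→9
i=15 'c': node 9→10
i=16 'c': node 10→11  emit P2@[12:16]
i=17 'b': node 11→0 (fail-walked)
i=18 'c': node 0→7
i=19 'a': node 7→8
i=20 'b': node 8→0 (fail-walked)
i=21 'c': node 0→7
i=22 'c': node 7→7 (fail-walked)
i=23 'a': node 7→8
i=24 'd': node 8→12  emit P4@[23:24]
i=25 'd': node 12→13
i=26 'b': node 13→14
i=27 'a': node 14→15  emit P3@[22:27]
i=28 'd': node 15→2 (fail-walked)  emit P4@[27:28]
i=29 'c': node 2→7 (fail-walked)
i=30 'a': node 7→8
i=31 'd': node 8→12  emit P4@[30:31]
i=32 'd': node 12→13
i=33 'b': node 13→14
i=34 'a': node 14→15  emit P3@[29:34]
i=35 'c': node 15→7 (fail-walked)
i=36 'a': node 7→8
i=37 'd': node 8→12  emit P4@[36:37]
i=38 'a': node 12→3 (fail-walked)  emit P1@[37:38]
i=39 'd': node 3→4  emit P0@[36:39],P4@[38:39]
i=40 'a': node 4→3 (fail-walked)  emit P1@[39:40]
i=41 'd': node 3→4  emit P0@[38:41],P4@[40:41]
i=42 'd': node 4→5 (fail-walked)
i=43 'c': node 5→7 (fail-walked)
i=44 'c': node 7→7 (fail-walked)
i=45 'a': node 7→8
i=46 'a': node 8→1 (fail-walked)
i=47 'd': node 1→2  emit P4@[46:47]
i=48 'a': node 2→3  emit P1@[47:48]
i=49 'd': node 3→4  emit P0@[46:49],P4@[48:49]
i=50 'a': node 4→3 (fail-walked)  emit P1@[49:50]
i=51 'd': node 3→4  emit P0@[48:51],P4@[50:51]
i=52 'c': node 4→7 (fail-walked)
i=53 'a': node 7→8
i=54 'd': node 8→12  emit P4@[53:54]
i=55 'd': node 12→13
i=56 'b': node 13→14
i=57 'a': node 14→15  emit P3@[52:57]
i=58 'd': node 15→2 (fail-walked)  emit P4@[57:58]
i=59 'a': node 2→3  emit P1@[58:59]
i=60 'c': node 3→7 (fail-walked)
i=61 'a': node 7→8
i=62 'd': node 8→12  emit P4@[61:62]
i=63 'a': node 12→3 (fail-walked)  emit P1@[62:63]
i=64 'd': node 3→4  emit P0@[61:64],P4@[63:64]
i=65 'a': node 4→3 (fail-walked)  emit P1@[64:65]
i=66 'd': node 3→4  emit P0@[63:66],P4@[65:66]
i=67 'a': node 4→3 (fail-walked)  emit P1@[66:67]

Matches: [[5,1],[6,4],[7,1],[16,2],[24,4],[27,3],[28,4],[31,4],[34,3],[37,4],[38,1],[39,0],[39,4],[40,1],[41,0],[41,4],[47,4],[48,1],[49,0],[49,4],[50,1],[51,0],[51,4],[54,4],[57,3],[58,4],[59,1],[62,4],[63,1],[64,0],[64,4],[65,1],[66,0],[66,4],[67,1]]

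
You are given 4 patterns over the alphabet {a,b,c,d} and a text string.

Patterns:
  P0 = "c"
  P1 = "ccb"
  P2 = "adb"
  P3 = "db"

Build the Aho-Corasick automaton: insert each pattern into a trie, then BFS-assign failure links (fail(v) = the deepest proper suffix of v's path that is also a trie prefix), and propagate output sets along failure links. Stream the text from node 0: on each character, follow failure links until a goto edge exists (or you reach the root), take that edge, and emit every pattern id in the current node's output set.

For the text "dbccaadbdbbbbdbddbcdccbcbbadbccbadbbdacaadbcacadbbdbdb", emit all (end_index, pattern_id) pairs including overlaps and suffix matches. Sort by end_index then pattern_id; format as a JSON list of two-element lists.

Build:
Trie (insert patterns):
  n0 'ε': a→4 c→1 d→7
  n1 'c': c→2  ←P0
  n2 'cc': b→3
  n3 'ccb': ·  ←P1
  n4 'a': d→5
  n5 'ad': b→6
  n6 'adb': ·  ←P2
  n7 'd': b→8
  n8 'db': ·  ←P3

BFS fail/out derivation:
  fail(1) 'c': from fail(0)=0 chase 'c': 0 ⇒ 0;  out={0}∪out(0)={0}
  fail(4) 'a': from fail(0)=0 chase 'a': 0 ⇒ 0;  out=∅∪out(0)=∅
  fail(7) 'd': from fail(0)=0 chase 'd': 0 ⇒ 0;  out=∅∪out(0)=∅
  fail(2) 'cc': from fail(1)=0 chase 'c': 0 ⇒ 1;  out=∅∪out(1)={0}
  fail(5) 'ad': from fail(4)=0 chase 'd': 0 ⇒ 7;  out=∅∪out(7)=∅
  fail(8) 'db': from fail(7)=0 chase 'b': 0 ⇒ 0;  out={3}∪out(0)={3}
  fail(3) 'ccb': from fail(2)=1 chase 'b': 1→0 ⇒ 0;  out={1}∪out(0)={1}
  fail(6) 'adb': from fail(5)=7 chase 'b': 7 ⇒ 8;  out={2}∪out(8)={2,3}

Run:
[0] read 'd'  n0⇒n7
[1] read 'b'  n7⇒n8  emit P3@[0:1]
[2] read 'c'  n8⇒n1 (via fail)  emit P0@[2:2]
[3] read 'c'  n1⇒n2  emit P0@[3:3]
[4] read 'a'  n2⇒n4 (via fail)
[5] read 'a'  n4⇒n4 (via fail)
[6] read 'd'  n4⇒n5
[7] read 'b'  n5⇒n6  emit P2@[5:7],P3@[6:7]
[8] read 'd'  n6⇒n7 (via fail)
[9] read 'b'  n7⇒n8  emit P3@[8:9]
[10] read 'b'  n8⇒n0 (via fail)
[11] read 'b'  n0⇒n0
[12] read 'b'  n0⇒n0
[13] read 'd'  n0⇒n7
[14] read 'b'  n7⇒n8  emit P3@[13:14]
[15] read 'd'  n8⇒n7 (via fail)
[16] read 'd'  n7⇒n7 (via fail)
[17] read 'b'  n7⇒n8  emit P3@[16:17]
[18] read 'c'  n8⇒n1 (via fail)  emit P0@[18:18]
[19] read 'd'  n1⇒n7 (via fail)
[20] read 'c'  n7⇒n1 (via fail)  emit P0@[20:20]
[21] read 'c'  n1⇒n2  emit P0@[21:21]
[22] read 'b'  n2⇒n3  emit P1@[20:22]
[23] read 'c'  n3⇒n1 (via fail)  emit P0@[23:23]
[24] read 'b'  n1⇒n0 (via fail)
[25] read 'b'  n0⇒n0
[26] read 'a'  n0⇒n4
[27] read 'd'  n4⇒n5
[28] read 'b'  n5⇒n6  emit P2@[26:28],P3@[27:28]
[29] read 'c'  n6⇒n1 (via fail)  emit P0@[29:29]
[30] read 'c'  n1⇒n2  emit P0@[30:30]
[31] read 'b'  n2⇒n3  emit P1@[29:31]
[32] read 'a'  n3⇒n4 (via fail)
[33] read 'd'  n4⇒n5
[34] read 'b'  n5⇒n6  emit P2@[32:34],P3@[33:34]
[35] read 'b'  n6⇒n0 (via fail)
[36] read 'd'  n0⇒n7
[37] read 'a'  n7⇒n4 (via fail)
[38] read 'c'  n4⇒n1 (via fail)  emit P0@[38:38]
[39] read 'a'  n1⇒n4 (via fail)
[40] read 'a'  n4⇒n4 (via fail)
[41] read 'd'  n4⇒n5
[42] read 'b'  n5⇒n6  emit P2@[40:42],P3@[41:42]
[43] read 'c'  n6⇒n1 (via fail)  emit P0@[43:43]
[44] read 'a'  n1⇒n4 (via fail)
[45] read 'c'  n4⇒n1 (via fail)  emit P0@[45:45]
[46] read 'a'  n1⇒n4 (via fail)
[47] read 'd'  n4⇒n5
[48] read 'b'  n5⇒n6  emit P2@[46:48],P3@[47:48]
[49] read 'b'  n6⇒n0 (via fail)
[50] read 'd'  n0⇒n7
[51] read 'b'  n7⇒n8  emit P3@[50:51]
[52] read 'd'  n8⇒n7 (via fail)
[53] read 'b'  n7⇒n8  emit P3@[52:53]

Result: [[1,3],[2,0],[3,0],[7,2],[7,3],[9,3],[14,3],[17,3],[18,0],[20,0],[21,0],[22,1],[23,0],[28,2],[28,3],[29,0],[30,0],[31,1],[34,2],[34,3],[38,0],[42,2],[42,3],[43,0],[45,0],[48,2],[48,3],[51,3],[53,3]]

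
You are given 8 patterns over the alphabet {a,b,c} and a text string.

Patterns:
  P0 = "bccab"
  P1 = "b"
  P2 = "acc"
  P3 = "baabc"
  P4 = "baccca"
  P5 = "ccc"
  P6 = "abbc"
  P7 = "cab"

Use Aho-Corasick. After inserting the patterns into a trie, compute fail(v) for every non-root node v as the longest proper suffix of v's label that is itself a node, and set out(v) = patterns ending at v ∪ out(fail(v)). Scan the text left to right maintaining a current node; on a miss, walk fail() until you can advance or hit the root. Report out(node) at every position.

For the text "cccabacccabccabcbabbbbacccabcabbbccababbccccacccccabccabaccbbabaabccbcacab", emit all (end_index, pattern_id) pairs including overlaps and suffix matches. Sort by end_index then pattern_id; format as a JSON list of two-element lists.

Build automaton:
Trie (insert patterns):
  0='ε' goto a→6 b→1 c→17
  1='b' goto a→9 c→2  ←P1
  2='bc' goto c→3
  3='bcc' goto a→4
  4='bcca' goto b→5
  5='bccab' goto ·  ←P0
  6='a' goto b→20 c→7
  7='ac' goto c→8
  8='acc' goto ·  ←P2
  9='ba' goto a→10 c→13
  10='baa' goto b→11
  11='baab' goto c→12
  12='baabc' goto ·  ←P3
  13='bac' goto c→14
  14='bacc' goto c→15
  15='baccc' goto a→16
  16='baccca' goto ·  ←P4
  17='c' goto a→23 c→18
  18='cc' goto c→19
  19='ccc' goto ·  ←P5
  20='ab' goto b→21
  21='abb' goto c→22
  22='abbc' goto ·  ←P6
  23='ca' goto b→24
  24='cab' goto ·  ←P7

Failure links (BFS by depth):
  fail(1) 'b': from fail(0)=0 chase 'b': 0 ⇒ 0;  out={1}∪out(0)={1}
  fail(6) 'a': from fail(0)=0 chase 'a': 0 ⇒ 0;  out=∅∪out(0)=∅
  fail(17) 'c': from fail(0)=0 chase 'c': 0 ⇒ 0;  out=∅∪out(0)=∅
  fail(2) 'bc': from fail(1)=0 chase 'c': 0 ⇒ 17;  out=∅∪out(17)=∅
  fail(7) 'ac': from fail(6)=0 chase 'c': 0 ⇒ 17;  out=∅∪out(17)=∅
  fail(9) 'ba': from fail(1)=0 chase 'a': 0 ⇒ 6;  out=∅∪out(6)=∅
  fail(18) 'cc': from fail(17)=0 chase 'c': 0 ⇒ 17;  out=∅∪out(17)=∅
  fail(20) 'ab': from fail(6)=0 chase 'b': 0 ⇒ 1;  out=∅∪out(1)={1}
  fail(23) 'ca': from fail(17)=0 chase 'a': 0 ⇒ 6;  out=∅∪out(6)=∅
  fail(3) 'bcc': from fail(2)=17 chase 'c': 17 ⇒ 18;  out=∅∪out(18)=∅
  fail(8) 'acc': from fail(7)=17 chase 'c': 17 ⇒ 18;  out={2}∪out(18)={2}
  fail(10) 'baa': from fail(9)=6 chase 'a': 6→0 ⇒ 6;  out=∅∪out(6)=∅
  fail(13) 'bac': from fail(9)=6 chase 'c': 6 ⇒ 7;  out=∅∪out(7)=∅
  fail(19) 'ccc': from fail(18)=17 chase 'c': 17 ⇒ 18;  out={5}∪out(18)={5}
  fail(21) 'abb': from fail(20)=1 chase 'b': 1→0 ⇒ 1;  out=∅∪out(1)={1}
  fail(24) 'cab': from fail(23)=6 chase 'b': 6 ⇒ 20;  out={7}∪out(20)={1,7}
  fail(4) 'bcca': from fail(3)=18 chase 'a': 18→17 ⇒ 23;  out=∅∪out(23)=∅
  fail(11) 'baab': from fail(10)=6 chase 'b': 6 ⇒ 20;  out=∅∪out(20)={1}
  fail(14) 'bacc': from fail(13)=7 chase 'c': 7 ⇒ 8;  out=∅∪out(8)={2}
  fail(22) 'abbc': from fail(21)=1 chase 'c': 1 ⇒ 2;  out={6}∪out(2)={6}
  fail(5) 'bccab': from fail(4)=23 chase 'b': 23 ⇒ 24;  out={0}∪out(24)={0,1,7}
  fail(12) 'baabc': from fail(11)=20 chase 'c': 20→1 ⇒ 2;  out={3}∪out(2)={3}
  fail(15) 'baccc': from fail(14)=8 chase 'c': 8→18 ⇒ 19;  out=∅∪out(19)={5}
  fail(16) 'baccca': from fail(15)=19 chase 'a': 19→18→17 ⇒ 23;  out={4}∪out(23)={4}

Run:
pos 0 'c': at 17
pos 1 'c': at 18
pos 2 'c': at 19  emit P5@[0:2]
pos 3 'a': at 23 (fail-walked)
pos 4 'b': at 24  emit P1@[4:4],P7@[2:4]
pos 5 'a': at 9 (fail-walked)
pos 6 'c': at 13
pos 7 'c': at 14  emit P2@[5:7]
pos 8 'c': at 15  emit P5@[6:8]
pos 9 'a': at 16  emit P4@[4:9]
pos 10 'b': at 24 (fail-walked)  emit P1@[10:10],P7@[8:10]
pos 11 'c': at 2 (fail-walked)
pos 12 'c': at 3
pos 13 'a': at 4
pos 14 'b': at 5  emit P0@[10:14],P1@[14:14],P7@[12:14]
pos 15 'c': at 2 (fail-walked)
pos 16 'b': at 1 (fail-walked)  emit P1@[16:16]
pos 17 'a': at 9
pos 18 'b': at 20 (fail-walked)  emit P1@[18:18]
pos 19 'b': at 21  emit P1@[19:19]
pos 20 'b': at 1 (fail-walked)  emit P1@[20:20]
pos 21 'b': at 1 (fail-walked)  emit P1@[21:21]
pos 22 'a': at 9
pos 23 'c': at 13
pos 24 'c': at 14  emit P2@[22:24]
pos 25 'c': at 15  emit P5@[23:25]
pos 26 'a': at 16  emit P4@[21:26]
pos 27 'b': at 24 (fail-walked)  emit P1@[27:27],P7@[25:27]
pos 28 'c': at 2 (fail-walked)
pos 29 'a': at 23 (fail-walked)
pos 30 'b': at 24  emit P1@[30:30],P7@[28:30]
pos 31 'b': at 21 (fail-walked)  emit P1@[31:31]
pos 32 'b': at 1 (fail-walked)  emit P1@[32:32]
pos 33 'c': at 2
pos 34 'c': at 3
pos 35 'a': at 4
pos 36 'b': at 5  emit P0@[32:36],P1@[36:36],P7@[34:36]
pos 37 'a': at 9 (fail-walked)
pos 38 'b': at 20 (fail-walked)  emit P1@[38:38]
pos 39 'b': at 21  emit P1@[39:39]
pos 40 'c': at 22  emit P6@[37:40]
pos 41 'c': at 3 (fail-walked)
pos 42 'c': at 19 (fail-walked)  emit P5@[40:42]
pos 43 'c': at 19 (fail-walked)  emit P5@[41:43]
pos 44 'a': at 23 (fail-walked)
pos 45 'c': at 7 (fail-walked)
pos 46 'c': at 8  emit P2@[44:46]
pos 47 'c': at 19 (fail-walked)  emit P5@[45:47]
pos 48 'c': at 19 (fail-walked)  emit P5@[46:48]
pos 49 'c': at 19 (fail-walked)  emit P5@[47:49]
pos 50 'a': at 23 (fail-walked)
pos 51 'b': at 24  emit P1@[51:51],P7@[49:51]
pos 52 'c': at 2 (fail-walked)
pos 53 'c': at 3
pos 54 'a': at 4
pos 55 'b': at 5  emit P0@[51:55],P1@[55:55],P7@[53:55]
pos 56 'a': at 9 (fail-walked)
pos 57 'c': at 13
pos 58 'c': at 14  emit P2@[56:58]
pos 59 'b': at 1 (fail-walked)  emit P1@[59:59]
pos 60 'b': at 1 (fail-walked)  emit P1@[60:60]
pos 61 'a': at 9
pos 62 'b': at 20 (fail-walked)  emit P1@[62:62]
pos 63 'a': at 9 (fail-walked)
pos 64 'a': at 10
pos 65 'b': at 11  emit P1@[65:65]
pos 66 'c': at 12  emit P3@[62:66]
pos 67 'c': at 3 (fail-walked)
pos 68 'b': at 1 (fail-walked)  emit P1@[68:68]
pos 69 'c': at 2
pos 70 'a': at 23 (fail-walked)
pos 71 'c': at 7 (fail-walked)
pos 72 'a': at 23 (fail-walked)
pos 73 'b': at 24  emit P1@[73:73],P7@[71:73]

All matches (sorted): [[2,5],[4,1],[4,7],[7,2],[8,5],[9,4],[10,1],[10,7],[14,0],[14,1],[14,7],[16,1],[18,1],[19,1],[20,1],[21,1],[24,2],[25,5],[26,4],[27,1],[27,7],[30,1],[30,7],[31,1],[32,1],[36,0],[36,1],[36,7],[38,1],[39,1],[40,6],[42,5],[43,5],[46,2],[47,5],[48,5],[49,5],[51,1],[51,7],[55,0],[55,1],[55,7],[58,2],[59,1],[60,1],[62,1],[65,1],[66,3],[68,1],[73,1],[73,7]]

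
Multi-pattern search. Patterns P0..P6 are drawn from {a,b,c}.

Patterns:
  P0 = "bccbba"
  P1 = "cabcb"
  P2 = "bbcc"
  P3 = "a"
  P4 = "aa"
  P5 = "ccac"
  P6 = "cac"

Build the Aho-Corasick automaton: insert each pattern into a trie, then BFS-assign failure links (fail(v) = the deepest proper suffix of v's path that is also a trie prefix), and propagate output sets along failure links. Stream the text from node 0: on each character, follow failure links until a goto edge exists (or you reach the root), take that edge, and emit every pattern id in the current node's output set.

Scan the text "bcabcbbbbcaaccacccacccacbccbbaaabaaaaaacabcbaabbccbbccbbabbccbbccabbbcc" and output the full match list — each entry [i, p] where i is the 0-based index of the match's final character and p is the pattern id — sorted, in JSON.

Construct AC machine:
Trie (insert patterns):
  n0 'ε': a→15 b→1 c→7
  n1 'b': b→12 c→2
  n2 'bc': c→3
  n3 'bcc': b→4
  n4 'bccb': b→5
  n5 'bccbb': a→6
  n6 'bccbba': ·  ←P0
  n7 'c': a→8 c→17
  n8 'ca': b→9 c→20
  n9 'cab': c→10
  n10 'cabc': b→11
  n11 'cabcb': ·  ←P1
  n12 'bb': c→13
  n13 'bbc': c→14
  n14 'bbcc': ·  ←P2
  n15 'a': a→16  ←P3
  n16 'aa': ·  ←P4
  n17 'cc': a→18
  n18 'cca': c→19
  n19 'ccac': ·  ←P5
  n20 'cac': ·  ←P6

BFS fail/out derivation:
  fail(1) 'b': from fail(0)=0 chase 'b': 0 ⇒ 0;  out=∅∪out(0)=∅
  fail(7) 'c': from fail(0)=0 chase 'c': 0 ⇒ 0;  out=∅∪out(0)=∅
  fail(15) 'a': from fail(0)=0 chase 'a': 0 ⇒ 0;  out={3}∪out(0)={3}
  fail(2) 'bc': from fail(1)=0 chase 'c': 0 ⇒ 7;  out=∅∪out(7)=∅
  fail(8) 'ca': from fail(7)=0 chase 'a': 0 ⇒ 15;  out=∅∪out(15)={3}
  fail(12) 'bb': from fail(1)=0 chase 'b': 0 ⇒ 1;  out=∅∪out(1)=∅
  fail(16) 'aa': from fail(15)=0 chase 'a': 0 ⇒ 15;  out={4}∪out(15)={3,4}
  fail(17) 'cc': from fail(7)=0 chase 'c': 0 ⇒ 7;  out=∅∪out(7)=∅
  fail(3) 'bcc': from fail(2)=7 chase 'c': 7 ⇒ 17;  out=∅∪out(17)=∅
  fail(9) 'cab': from fail(8)=15 chase 'b': 15→0 ⇒ 1;  out=∅∪out(1)=∅
  fail(13) 'bbc': from fail(12)=1 chase 'c': 1 ⇒ 2;  out=∅∪out(2)=∅
  fail(18) 'cca': from fail(17)=7 chase 'a': 7 ⇒ 8;  out=∅∪out(8)={3}
  fail(20) 'cac': from fail(8)=15 chase 'c': 15→0 ⇒ 7;  out={6}∪out(7)={6}
  fail(4) 'bccb': from fail(3)=17 chase 'b': 17→7→0 ⇒ 1;  out=∅∪out(1)=∅
  fail(10) 'cabc': from fail(9)=1 chase 'c': 1 ⇒ 2;  out=∅∪out(2)=∅
  fail(14) 'bbcc': from fail(13)=2 chase 'c': 2 ⇒ 3;  out={2}∪out(3)={2}
  fail(19) 'ccac': from fail(18)=8 chase 'c': 8 ⇒ 20;  out={5}∪out(20)={5,6}
  fail(5) 'bccbb': from fail(4)=1 chase 'b': 1 ⇒ 12;  out=∅∪out(12)=∅
  fail(11) 'cabcb': from fail(10)=2 chase 'b': 2→7→0 ⇒ 1;  out={1}∪out(1)={1}
  fail(6) 'bccbba': from fail(5)=12 chase 'a': 12→1→0 ⇒ 15;  out={0}∪out(15)={0,3}

Text stream:
i=0 'b': node 0→1
i=1 'c': node 1→2
i=2 'a': node 2→8 (fail-walked)  emit P3@[2:2]
i=3 'b': node 8→9
i=4 'c': node 9→10
i=5 'b': node 10→11  emit P1@[1:5]
i=6 'b': node 11→12 (fail-walked)
i=7 'b': node 12→12 (fail-walked)
i=8 'b': node 12→12 (fail-walked)
i=9 'c': node 12→13
i=10 'a': node 13→8 (fail-walked)  emit P3@[10:10]
i=11 'a': node 8→16 (fail-walked)  emit P3@[11:11],P4@[10:11]
i=12 'c': node 16→7 (fail-walked)
i=13 'c': node 7→17
i=14 'a': node 17→18  emit P3@[14:14]
i=15 'c': node 18→19  emit P5@[12:15],P6@[13:15]
i=16 'c': node 19→17 (fail-walked)
i=17 'c': node 17→17 (fail-walked)
i=18 'a': node 17→18  emit P3@[18:18]
i=19 'c': node 18→19  emit P5@[16:19],P6@[17:19]
i=20 'c': node 19→17 (fail-walked)
i=21 'c': node 17→17 (fail-walked)
i=22 'a': node 17→18  emit P3@[22:22]
i=23 'c': node 18→19  emit P5@[20:23],P6@[21:23]
i=24 'b': node 19→1 (fail-walked)
i=25 'c': node 1→2
i=26 'c': node 2→3
i=27 'b': node 3→4
i=28 'b': node 4→5
i=29 'a': node 5→6  emit P0@[24:29],P3@[29:29]
i=30 'a': node 6→16 (fail-walked)  emit P3@[30:30],P4@[29:30]
i=31 'a': node 16→16 (fail-walked)  emit P3@[31:31],P4@[30:31]
i=32 'b': node 16→1 (fail-walked)
i=33 'a': node 1→15 (fail-walked)  emit P3@[33:33]
i=34 'a': node 15→16  emit P3@[34:34],P4@[33:34]
i=35 'a': node 16→16 (fail-walked)  emit P3@[35:35],P4@[34:35]
i=36 'a': node 16→16 (fail-walked)  emit P3@[36:36],P4@[35:36]
i=37 'a': node 16→16 (fail-walked)  emit P3@[37:37],P4@[36:37]
i=38 'a': node 16→16 (fail-walked)  emit P3@[38:38],P4@[37:38]
i=39 'c': node 16→7 (fail-walked)
i=40 'a': node 7→8  emit P3@[40:40]
i=41 'b': node 8→9
i=42 'c': node 9→10
i=43 'b': node 10→11  emit P1@[39:43]
i=44 'a': node 11→15 (fail-walked)  emit P3@[44:44]
i=45 'a': node 15→16  emit P3@[45:45],P4@[44:45]
i=46 'b': node 16→1 (fail-walked)
i=47 'b': node 1→12
i=48 'c': node 12→13
i=49 'c': node 13→14  emit P2@[46:49]
i=50 'b': node 14→4 (fail-walked)
i=51 'b': node 4→5
i=52 'c': node 5→13 (fail-walked)
i=53 'c': node 13→14  emit P2@[50:53]
i=54 'b': node 14→4 (fail-walked)
i=55 'b': node 4→5
i=56 'a': node 5→6  emit P0@[51:56],P3@[56:56]
i=57 'b': node 6→1 (fail-walked)
i=58 'b': node 1→12
i=59 'c': node 12→13
i=60 'c': node 13→14  emit P2@[57:60]
i=61 'b': node 14→4 (fail-walked)
i=62 'b': node 4→5
i=63 'c': node 5→13 (fail-walked)
i=64 'c': node 13→14  emit P2@[61:64]
i=65 'a': node 14→18 (fail-walked)  emit P3@[65:65]
i=66 'b': node 18→9 (fail-walked)
i=67 'b': node 9→12 (fail-walked)
i=68 'b': node 12→12 (fail-walked)
i=69 'c': node 12→13
i=70 'c': node 13→14  emit P2@[67:70]

All matches (sorted): [[2,3],[5,1],[10,3],[11,3],[11,4],[14,3],[15,5],[15,6],[18,3],[19,5],[19,6],[22,3],[23,5],[23,6],[29,0],[29,3],[30,3],[30,4],[31,3],[31,4],[33,3],[34,3],[34,4],[35,3],[35,4],[36,3],[36,4],[37,3],[37,4],[38,3],[38,4],[40,3],[43,1],[44,3],[45,3],[45,4],[49,2],[53,2],[56,0],[56,3],[60,2],[64,2],[65,3],[70,2]]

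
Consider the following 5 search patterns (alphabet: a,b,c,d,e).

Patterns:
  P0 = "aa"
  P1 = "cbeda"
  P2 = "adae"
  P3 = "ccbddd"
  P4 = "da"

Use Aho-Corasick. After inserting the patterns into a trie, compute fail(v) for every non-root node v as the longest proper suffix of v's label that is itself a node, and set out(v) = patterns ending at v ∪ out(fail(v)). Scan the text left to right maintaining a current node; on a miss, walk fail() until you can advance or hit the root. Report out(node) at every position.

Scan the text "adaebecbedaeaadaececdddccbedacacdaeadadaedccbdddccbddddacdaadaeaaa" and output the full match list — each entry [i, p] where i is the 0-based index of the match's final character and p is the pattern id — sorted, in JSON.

Build automaton:
Trie nodes:
  0='ε' goto a→1 c→3 d→16
  1='a' goto a→2 d→8
  2='aa' goto ·  ←P0
  3='c' goto b→4 c→11
  4='cb' goto e→5
  5='cbe' goto d→6
  6='cbed' goto a→7
  7='cbeda' goto ·  ←P1
  8='ad' goto a→9
  9='ada' goto e→10
  10='adae' goto ·  ←P2
  11='cc' goto b→12
  12='ccb' goto d→13
  13='ccbd' goto d→14
  14='ccbdd' goto d→15
  15='ccbddd' goto ·  ←P3
  16='d' goto a→17
  17='da' goto ·  ←P4

Failure links (BFS by depth):
  n1('a'): parent n0 fail=0; on 'a' 0 → fail=0;  out ∅∪∅=∅
  n3('c'): parent n0 fail=0; on 'c' 0 → fail=0;  out ∅∪∅=∅
  n16('d'): parent n0 fail=0; on 'd' 0 → fail=0;  out ∅∪∅=∅
  n2('aa'): parent n1 fail=0; on 'a' 0 → fail=1;  out {0}∪∅={0}
  n4('cb'): parent n3 fail=0; on 'b' 0 → fail=0;  out ∅∪∅=∅
  n8('ad'): parent n1 fail=0; on 'd' 0 → fail=16;  out ∅∪∅=∅
  n11('cc'): parent n3 fail=0; on 'c' 0 → fail=3;  out ∅∪∅=∅
  n17('da'): parent n16 fail=0; on 'a' 0 → fail=1;  out {4}∪∅={4}
  n5('cbe'): parent n4 fail=0; on 'e' 0 → fail=0;  out ∅∪∅=∅
  n9('ada'): parent n8 fail=16; on 'a' 16 → fail=17;  out ∅∪{4}={4}
  n12('ccb'): parent n11 fail=3; on 'b' 3 → fail=4;  out ∅∪∅=∅
  n6('cbed'): parent n5 fail=0; on 'd' 0 → fail=16;  out ∅∪∅=∅
  n10('adae'): parent n9 fail=17; on 'e' 17→1→0 → fail=0;  out {2}∪∅={2}
  n13('ccbd'): parent n12 fail=4; on 'd' 4→0 → fail=16;  out ∅∪∅=∅
  n7('cbeda'): parent n6 fail=16; on 'a' 16 → fail=17;  out {1}∪{4}={1,4}
  n14('ccbdd'): parent n13 fail=16; on 'd' 16→0 → fail=16;  out ∅∪∅=∅
  n15('ccbddd'): parent n14 fail=16; on 'd' 16→0 → fail=16;  out {3}∪∅={3}

Scan:
[0] read 'a'  n0⇒n1
[1] read 'd'  n1⇒n8
[2] read 'a'  n8⇒n9  ** P4@[1:2]
[3] read 'e'  n9⇒n10  ** P2@[0:3]
[4] read 'b'  n10⇒n0 (fail-walked)
[5] read 'e'  n0⇒n0
[6] read 'c'  n0⇒n3
[7] read 'b'  n3⇒n4
[8] read 'e'  n4⇒n5
[9] read 'd'  n5⇒n6
[10] read 'a'  n6⇒n7  ** P1@[6:10],P4@[9:10]
[11] read 'e'  n7⇒n0 (fail-walked)
[12] read 'a'  n0⇒n1
[13] read 'a'  n1⇒n2  ** P0@[12:13]
[14] read 'd'  n2⇒n8 (fail-walked)
[15] read 'a'  n8⇒n9  ** P4@[14:15]
[16] read 'e'  n9⇒n10  ** P2@[13:16]
[17] read 'c'  n10⇒n3 (fail-walked)
[18] read 'e'  n3⇒n0 (fail-walked)
[19] read 'c'  n0⇒n3
[20] read 'd'  n3⇒n16 (fail-walked)
[21] read 'd'  n16⇒n16 (fail-walked)
[22] read 'd'  n16⇒n16 (fail-walked)
[23] read 'c'  n16⇒n3 (fail-walked)
[24] read 'c'  n3⇒n11
[25] read 'b'  n11⇒n12
[26] read 'e'  n12⇒n5 (fail-walked)
[27] read 'd'  n5⇒n6
[28] read 'a'  n6⇒n7  ** P1@[24:28],P4@[27:28]
[29] read 'c'  n7⇒n3 (fail-walked)
[30] read 'a'  n3⇒n1 (fail-walked)
[31] read 'c'  n1⇒n3 (fail-walked)
[32] read 'd'  n3⇒n16 (fail-walked)
[33] read 'a'  n16⇒n17  ** P4@[32:33]
[34] read 'e'  n17⇒n0 (fail-walked)
[35] read 'a'  n0⇒n1
[36] read 'd'  n1⇒n8
[37] read 'a'  n8⇒n9  ** P4@[36:37]
[38] read 'd'  n9⇒n8 (fail-walked)
[39] read 'a'  n8⇒n9  ** P4@[38:39]
[40] read 'e'  n9⇒n10  ** P2@[37:40]
[41] read 'd'  n10⇒n16 (fail-walked)
[42] read 'c'  n16⇒n3 (fail-walked)
[43] read 'c'  n3⇒n11
[44] read 'b'  n11⇒n12
[45] read 'd'  n12⇒n13
[46] read 'd'  n13⇒n14
[47] read 'd'  n14⇒n15  ** P3@[42:47]
[48] read 'c'  n15⇒n3 (fail-walked)
[49] read 'c'  n3⇒n11
[50] read 'b'  n11⇒n12
[51] read 'd'  n12⇒n13
[52] read 'd'  n13⇒n14
[53] read 'd'  n14⇒n15  ** P3@[48:53]
[54] read 'd'  n15⇒n16 (fail-walked)
[55] read 'a'  n16⇒n17  ** P4@[54:55]
[56] read 'c'  n17⇒n3 (fail-walked)
[57] read 'd'  n3⇒n16 (fail-walked)
[58] read 'a'  n16⇒n17  ** P4@[57:58]
[59] read 'a'  n17⇒n2 (fail-walked)  ** P0@[58:59]
[60] read 'd'  n2⇒n8 (fail-walked)
[61] read 'a'  n8⇒n9  ** P4@[60:61]
[62] read 'e'  n9⇒n10  ** P2@[59:62]
[63] read 'a'  n10⇒n1 (fail-walked)
[64] read 'a'  n1⇒n2  ** P0@[63:64]
[65] read 'a'  n2⇒n2 (fail-walked)  ** P0@[64:65]

Result: [[2,4],[3,2],[10,1],[10,4],[13,0],[15,4],[16,2],[28,1],[28,4],[33,4],[37,4],[39,4],[40,2],[47,3],[53,3],[55,4],[58,4],[59,0],[61,4],[62,2],[64,0],[65,0]]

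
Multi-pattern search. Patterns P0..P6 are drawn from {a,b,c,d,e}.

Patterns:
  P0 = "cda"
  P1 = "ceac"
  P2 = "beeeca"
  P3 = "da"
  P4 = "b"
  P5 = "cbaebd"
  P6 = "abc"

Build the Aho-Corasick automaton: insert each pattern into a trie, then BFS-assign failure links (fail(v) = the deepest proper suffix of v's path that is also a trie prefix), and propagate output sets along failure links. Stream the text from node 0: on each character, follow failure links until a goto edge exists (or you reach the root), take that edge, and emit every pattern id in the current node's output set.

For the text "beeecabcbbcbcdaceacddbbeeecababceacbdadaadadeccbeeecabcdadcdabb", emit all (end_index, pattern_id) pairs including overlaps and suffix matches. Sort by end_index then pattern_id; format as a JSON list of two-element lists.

Build:
Trie nodes:
  n0 'ε': a→20 b→7 c→1 d→13
  n1 'c': b→15 d→2 e→4
  n2 'cd': a→3
  n3 'cda': ·  [P0 ends]
  n4 'ce': a→5
  n5 'cea': c→6
  n6 'ceac': ·  [P1 ends]
  n7 'b': e→8  [P4 ends]
  n8 'be': e→9
  n9 'bee': e→10
  n10 'beee': c→11
  n11 'beeec': a→12
  n12 'beeeca': ·  [P2 ends]
  n13 'd': a→14
  n14 'da': ·  [P3 ends]
  n15 'cb': a→16
  n16 'cba': e→17
  n17 'cbae': b→18
  n18 'cbaeb': d→19
  n19 'cbaebd': ·  [P5 ends]
  n20 'a': b→21
  n21 'ab': c→22
  n22 'abc': ·  [P6 ends]

Failure links (BFS by depth):
  fail(1) 'c': from fail(0)=0 chase 'c': 0 ⇒ 0;  out=∅∪out(0)=∅
  fail(7) 'b': from fail(0)=0 chase 'b': 0 ⇒ 0;  out={4}∪out(0)={4}
  fail(13) 'd': from fail(0)=0 chase 'd': 0 ⇒ 0;  out=∅∪out(0)=∅
  fail(20) 'a': from fail(0)=0 chase 'a': 0 ⇒ 0;  out=∅∪out(0)=∅
  fail(2) 'cd': from fail(1)=0 chase 'd': 0 ⇒ 13;  out=∅∪out(13)=∅
  fail(4) 'ce': from fail(1)=0 chase 'e': 0 ⇒ 0;  out=∅∪out(0)=∅
  fail(8) 'be': from fail(7)=0 chase 'e': 0 ⇒ 0;  out=∅∪out(0)=∅
  fail(14) 'da': from fail(13)=0 chase 'a': 0 ⇒ 20;  out={3}∪out(20)={3}
  fail(15) 'cb': from fail(1)=0 chase 'b': 0 ⇒ 7;  out=∅∪out(7)={4}
  fail(21) 'ab': from fail(20)=0 chase 'b': 0 ⇒ 7;  out=∅∪out(7)={4}
  fail(3) 'cda': from fail(2)=13 chase 'a': 13 ⇒ 14;  out={0}∪out(14)={0,3}
  fail(5) 'cea': from fail(4)=0 chase 'a': 0 ⇒ 20;  out=∅∪out(20)=∅
  fail(9) 'bee': from fail(8)=0 chase 'e': 0 ⇒ 0;  out=∅∪out(0)=∅
  fail(16) 'cba': from fail(15)=7 chase 'a': 7→0 ⇒ 20;  out=∅∪out(20)=∅
  fail(22) 'abc': from fail(21)=7 chase 'c': 7→0 ⇒ 1;  out={6}∪out(1)={6}
  fail(6) 'ceac': from fail(5)=20 chase 'c': 20→0 ⇒ 1;  out={1}∪out(1)={1}
  fail(10) 'beee': from fail(9)=0 chase 'e': 0 ⇒ 0;  out=∅∪out(0)=∅
  fail(17) 'cbae': from fail(16)=20 chase 'e': 20→0 ⇒ 0;  out=∅∪out(0)=∅
  fail(11) 'beeec': from fail(10)=0 chase 'c': 0 ⇒ 1;  out=∅∪out(1)=∅
  fail(18) 'cbaeb': from fail(17)=0 chase 'b': 0 ⇒ 7;  out=∅∪out(7)={4}
  fail(12) 'beeeca': from fail(11)=1 chase 'a': 1→0 ⇒ 20;  out={2}∪out(20)={2}
  fail(19) 'cbaebd': from fail(18)=7 chase 'd': 7→0 ⇒ 13;  out={5}∪out(13)={5}

Text stream:
[0] read 'b'  n0⇒n7  emit P4@[0:0]
[1] read 'e'  n7⇒n8
[2] read 'e'  n8⇒n9
[3] read 'e'  n9⇒n10
[4] read 'c'  n10⇒n11
[5] read 'a'  n11⇒n12  emit P2@[0:5]
[6] read 'b'  n12⇒n21 ·f  emit P4@[6:6]
[7] read 'c'  n21⇒n22  emit P6@[5:7]
[8] read 'b'  n22⇒n15 ·f  emit P4@[8:8]
[9] read 'b'  n15⇒n7 ·f  emit P4@[9:9]
[10] read 'c'  n7⇒n1 ·f
[11] read 'b'  n1⇒n15  emit P4@[11:11]
[12] read 'c'  n15⇒n1 ·f
[13] read 'd'  n1⇒n2
[14] read 'a'  n2⇒n3  emit P0@[12:14],P3@[13:14]
[15] read 'c'  n3⇒n1 ·f
[16] read 'e'  n1⇒n4
[17] read 'a'  n4⇒n5
[18] read 'c'  n5⇒n6  emit P1@[15:18]
[19] read 'd'  n6⇒n2 ·f
[20] read 'd'  n2⇒n13 ·f
[21] read 'b'  n13⇒n7 ·f  emit P4@[21:21]
[22] read 'b'  n7⇒n7 ·f  emit P4@[22:22]
[23] read 'e'  n7⇒n8
[24] read 'e'  n8⇒n9
[25] read 'e'  n9⇒n10
[26] read 'c'  n10⇒n11
[27] read 'a'  n11⇒n12  emit P2@[22:27]
[28] read 'b'  n12⇒n21 ·f  emit P4@[28:28]
[29] read 'a'  n21⇒n20 ·f
[30] read 'b'  n20⇒n21  emit P4@[30:30]
[31] read 'c'  n21⇒n22  emit P6@[29:31]
[32] read 'e'  n22⇒n4 ·f
[33] read 'a'  n4⇒n5
[34] read 'c'  n5⇒n6  emit P1@[31:34]
[35] read 'b'  n6⇒n15 ·f  emit P4@[35:35]
[36] read 'd'  n15⇒n13 ·f
[37] read 'a'  n13⇒n14  emit P3@[36:37]
[38] read 'd'  n14⇒n13 ·f
[39] read 'a'  n13⇒n14  emit P3@[38:39]
[40] read 'a'  n14⇒n20 ·f
[41] read 'd'  n20⇒n13 ·f
[42] read 'a'  n13⇒n14  emit P3@[41:42]
[43] read 'd'  n14⇒n13 ·f
[44] read 'e'  n13⇒n0 ·f
[45] read 'c'  n0⇒n1
[46] read 'c'  n1⇒n1 ·f
[47] read 'b'  n1⇒n15  emit P4@[47:47]
[48] read 'e'  n15⇒n8 ·f
[49] read 'e'  n8⇒n9
[50] read 'e'  n9⇒n10
[51] read 'c'  n10⇒n11
[52] read 'a'  n11⇒n12  emit P2@[47:52]
[53] read 'b'  n12⇒n21 ·f  emit P4@[53:53]
[54] read 'c'  n21⇒n22  emit P6@[52:54]
[55] read 'd'  n22⇒n2 ·f
[56] read 'a'  n2⇒n3  emit P0@[54:56],P3@[55:56]
[57] read 'd'  n3⇒n13 ·f
[58] read 'c'  n13⇒n1 ·f
[59] read 'd'  n1⇒n2
[60] read 'a'  n2⇒n3  emit P0@[58:60],P3@[59:60]
[61] read 'b'  n3⇒n21 ·f  emit P4@[61:61]
[62] read 'b'  n21⇒n7 ·f  emit P4@[62:62]

Matches: [[0,4],[5,2],[6,4],[7,6],[8,4],[9,4],[11,4],[14,0],[14,3],[18,1],[21,4],[22,4],[27,2],[28,4],[30,4],[31,6],[34,1],[35,4],[37,3],[39,3],[42,3],[47,4],[52,2],[53,4],[54,6],[56,0],[56,3],[60,0],[60,3],[61,4],[62,4]]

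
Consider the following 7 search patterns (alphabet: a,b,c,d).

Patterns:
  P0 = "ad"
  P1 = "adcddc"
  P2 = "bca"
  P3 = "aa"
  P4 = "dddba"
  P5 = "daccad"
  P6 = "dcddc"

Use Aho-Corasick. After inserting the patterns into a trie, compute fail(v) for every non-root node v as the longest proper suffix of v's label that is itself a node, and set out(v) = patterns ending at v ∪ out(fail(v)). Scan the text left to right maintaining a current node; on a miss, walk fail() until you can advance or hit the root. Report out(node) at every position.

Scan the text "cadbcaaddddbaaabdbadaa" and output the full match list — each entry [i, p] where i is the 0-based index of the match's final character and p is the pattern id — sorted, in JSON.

Build:
Trie (insert patterns):
  n0 'ε': a→1 b→7 d→11
  n1 'a': a→10 d→2
  n2 'ad': c→3  ←P0
  n3 'adc': d→4
  n4 'adcd': d→5
  n5 'adcdd': c→6
  n6 'adcddc': ·  ←P1
  n7 'b': c→8
  n8 'bc': a→9
  n9 'bca': ·  ←P2
  n10 'aa': ·  ←P3
  n11 'd': a→16 c→21 d→12
  n12 'dd': d→13
  n13 'ddd': b→14
  n14 'dddb': a→15
  n15 'dddba': ·  ←P4
  n16 'da': c→17
  n17 'dac': c→18
  n18 'dacc': a→19
  n19 'dacca': d→20
  n20 'daccad': ·  ←P5
  n21 'dc': d→22
  n22 'dcd': d→23
  n23 'dcdd': c→24
  n24 'dcddc': ·  ←P6

Failure links (BFS by depth):
  n1('a'): parent n0 fail=0; on 'a' 0 → fail=0;  out ∅∪∅=∅
  n7('b'): parent n0 fail=0; on 'b' 0 → fail=0;  out ∅∪∅=∅
  n11('d'): parent n0 fail=0; on 'd' 0 → fail=0;  out ∅∪∅=∅
  n2('ad'): parent n1 fail=0; on 'd' 0 → fail=11;  out {0}∪∅={0}
  n8('bc'): parent n7 fail=0; on 'c' 0 → fail=0;  out ∅∪∅=∅
  n10('aa'): parent n1 fail=0; on 'a' 0 → fail=1;  out {3}∪∅={3}
  n12('dd'): parent n11 fail=0; on 'd' 0 → fail=11;  out ∅∪∅=∅
  n16('da'): parent n11 fail=0; on 'a' 0 → fail=1;  out ∅∪∅=∅
  n21('dc'): parent n11 fail=0; on 'c' 0 → fail=0;  out ∅∪∅=∅
  n3('adc'): parent n2 fail=11; on 'c' 11 → fail=21;  out ∅∪∅=∅
  n9('bca'): parent n8 fail=0; on 'a' 0 → fail=1;  out {2}∪∅={2}
  n13('ddd'): parent n12 fail=11; on 'd' 11 → fail=12;  out ∅∪∅=∅
  n17('dac'): parent n16 fail=1; on 'c' 1→0 → fail=0;  out ∅∪∅=∅
  n22('dcd'): parent n21 fail=0; on 'd' 0 → fail=11;  out ∅∪∅=∅
  n4('adcd'): parent n3 fail=21; on 'd' 21 → fail=22;  out ∅∪∅=∅
  n14('dddb'): parent n13 fail=12; on 'b' 12→11→0 → fail=7;  out ∅∪∅=∅
  n18('dacc'): parent n17 fail=0; on 'c' 0 → fail=0;  out ∅∪∅=∅
  n23('dcdd'): parent n22 fail=11; on 'd' 11 → fail=12;  out ∅∪∅=∅
  n5('adcdd'): parent n4 fail=22; on 'd' 22 → fail=23;  out ∅∪∅=∅
  n15('dddba'): parent n14 fail=7; on 'a' 7→0 → fail=1;  out {4}∪∅={4}
  n19('dacca'): parent n18 fail=0; on 'a' 0 → fail=1;  out ∅∪∅=∅
  n24('dcddc'): parent n23 fail=12; on 'c' 12→11 → fail=21;  out {6}∪∅={6}
  n6('adcddc'): parent n5 fail=23; on 'c' 23 → fail=24;  out {1}∪{6}={1,6}
  n20('daccad'): parent n19 fail=1; on 'd' 1 → fail=2;  out {5}∪{0}={0,5}

Text stream:
i=0 'c': node 0→0
i=1 'a': node 0→1
i=2 'd': node 1→2  → match P0@[1:2]
i=3 'b': node 2→7 (fail-walked)
i=4 'c': node 7→8
i=5 'a': node 8→9  → match P2@[3:5]
i=6 'a': node 9→10 (fail-walked)  → match P3@[5:6]
i=7 'd': node 10→2 (fail-walked)  → match P0@[6:7]
i=8 'd': node 2→12 (fail-walked)
i=9 'd': node 12→13
i=10 'd': node 13→13 (fail-walked)
i=11 'b': node 13→14
i=12 'a': node 14→15  → match P4@[8:12]
i=13 'a': node 15→10 (fail-walked)  → match P3@[12:13]
i=14 'a': node 10→10 (fail-walked)  → match P3@[13:14]
i=15 'b': node 10→7 (fail-walked)
i=16 'd': node 7→11 (fail-walked)
i=17 'b': node 11→7 (fail-walked)
i=18 'a': node 7→1 (fail-walked)
i=19 'd': node 1→2  → match P0@[18:19]
i=20 'a': node 2→16 (fail-walked)
i=21 'a': node 16→10 (fail-walked)  → match P3@[20:21]

Result: [[2,0],[5,2],[6,3],[7,0],[12,4],[13,3],[14,3],[19,0],[21,3]]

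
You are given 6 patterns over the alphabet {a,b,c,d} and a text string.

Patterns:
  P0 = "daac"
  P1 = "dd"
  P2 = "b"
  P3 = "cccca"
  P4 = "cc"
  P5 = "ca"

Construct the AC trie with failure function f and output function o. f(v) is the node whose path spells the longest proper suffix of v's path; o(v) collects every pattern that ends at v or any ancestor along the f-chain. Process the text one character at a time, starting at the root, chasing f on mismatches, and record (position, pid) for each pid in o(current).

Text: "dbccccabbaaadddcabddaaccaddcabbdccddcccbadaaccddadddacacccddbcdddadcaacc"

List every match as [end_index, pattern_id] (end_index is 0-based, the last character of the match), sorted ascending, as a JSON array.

Construct AC machine:
Trie nodes:
  n0 'ε': b→6 c→7 d→1
  n1 'd': a→2 d→5
  n2 'da': a→3
  n3 'daa': c→4
  n4 'daac': ·  ←P0
  n5 'dd': ·  ←P1
  n6 'b': ·  ←P2
  n7 'c': a→12 c→8
  n8 'cc': c→9  ←P4
  n9 'ccc': c→10
  n10 'cccc': a→11
  n11 'cccca': ·  ←P3
  n12 'ca': ·  ←P5

BFS fail/out derivation:
  n1('d'): parent n0 fail=0; on 'd' 0 → fail=0;  out ∅∪∅=∅
  n6('b'): parent n0 fail=0; on 'b' 0 → fail=0;  out {2}∪∅={2}
  n7('c'): parent n0 fail=0; on 'c' 0 → fail=0;  out ∅∪∅=∅
  n2('da'): parent n1 fail=0; on 'a' 0 → fail=0;  out ∅∪∅=∅
  n5('dd'): parent n1 fail=0; on 'd' 0 → fail=1;  out {1}∪∅={1}
  n8('cc'): parent n7 fail=0; on 'c' 0 → fail=7;  out {4}∪∅={4}
  n12('ca'): parent n7 fail=0; on 'a' 0 → fail=0;  out {5}∪∅={5}
  n3('daa'): parent n2 fail=0; on 'a' 0 → fail=0;  out ∅∪∅=∅
  n9('ccc'): parent n8 fail=7; on 'c' 7 → fail=8;  out ∅∪{4}={4}
  n4('daac'): parent n3 fail=0; on 'c' 0 → fail=7;  out {0}∪∅={0}
  n10('cccc'): parent n9 fail=8; on 'c' 8 → fail=9;  out ∅∪{4}={4}
  n11('cccca'): parent n10 fail=9; on 'a' 9→8→7 → fail=12;  out {3}∪{5}={3,5}

Run:
pos 0 'd': at 1
pos 1 'b': at 6 (fail-walked)  emit P2@[1:1]
pos 2 'c': at 7 (fail-walked)
pos 3 'c': at 8  emit P4@[2:3]
pos 4 'c': at 9  emit P4@[3:4]
pos 5 'c': at 10  emit P4@[4:5]
pos 6 'a': at 11  emit P3@[2:6],P5@[5:6]
pos 7 'b': at 6 (fail-walked)  emit P2@[7:7]
pos 8 'b': at 6 (fail-walked)  emit P2@[8:8]
pos 9 'a': at 0 (fail-walked)
pos 10 'a': at 0
pos 11 'a': at 0
pos 12 'd': at 1
pos 13 'd': at 5  emit P1@[12:13]
pos 14 'd': at 5 (fail-walked)  emit P1@[13:14]
pos 15 'c': at 7 (fail-walked)
pos 16 'a': at 12  emit P5@[15:16]
pos 17 'b': at 6 (fail-walked)  emit P2@[17:17]
pos 18 'd': at 1 (fail-walked)
pos 19 'd': at 5  emit P1@[18:19]
pos 20 'a': at 2 (fail-walked)
pos 21 'a': at 3
pos 22 'c': at 4  emit P0@[19:22]
pos 23 'c': at 8 (fail-walked)  emit P4@[22:23]
pos 24 'a': at 12 (fail-walked)  emit P5@[23:24]
pos 25 'd': at 1 (fail-walked)
pos 26 'd': at 5  emit P1@[25:26]
pos 27 'c': at 7 (fail-walked)
pos 28 'a': at 12  emit P5@[27:28]
pos 29 'b': at 6 (fail-walked)  emit P2@[29:29]
pos 30 'b': at 6 (fail-walked)  emit P2@[30:30]
pos 31 'd': at 1 (fail-walked)
pos 32 'c': at 7 (fail-walked)
pos 33 'c': at 8  emit P4@[32:33]
pos 34 'd': at 1 (fail-walked)
pos 35 'd': at 5  emit P1@[34:35]
pos 36 'c': at 7 (fail-walked)
pos 37 'c': at 8  emit P4@[36:37]
pos 38 'c': at 9  emit P4@[37:38]
pos 39 'b': at 6 (fail-walked)  emit P2@[39:39]
pos 40 'a': at 0 (fail-walked)
pos 41 'd': at 1
pos 42 'a': at 2
pos 43 'a': at 3
pos 44 'c': at 4  emit P0@[41:44]
pos 45 'c': at 8 (fail-walked)  emit P4@[44:45]
pos 46 'd': at 1 (fail-walked)
pos 47 'd': at 5  emit P1@[46:47]
pos 48 'a': at 2 (fail-walked)
pos 49 'd': at 1 (fail-walked)
pos 50 'd': at 5  emit P1@[49:50]
pos 51 'd': at 5 (fail-walked)  emit P1@[50:51]
pos 52 'a': at 2 (fail-walked)
pos 53 'c': at 7 (fail-walked)
pos 54 'a': at 12  emit P5@[53:54]
pos 55 'c': at 7 (fail-walked)
pos 56 'c': at 8  emit P4@[55:56]
pos 57 'c': at 9  emit P4@[56:57]
pos 58 'd': at 1 (fail-walked)
pos 59 'd': at 5  emit P1@[58:59]
pos 60 'b': at 6 (fail-walked)  emit P2@[60:60]
pos 61 'c': at 7 (fail-walked)
pos 62 'd': at 1 (fail-walked)
pos 63 'd': at 5  emit P1@[62:63]
pos 64 'd': at 5 (fail-walked)  emit P1@[63:64]
pos 65 'a': at 2 (fail-walked)
pos 66 'd': at 1 (fail-walked)
pos 67 'c': at 7 (fail-walked)
pos 68 'a': at 12  emit P5@[67:68]
pos 69 'a': at 0 (fail-walked)
pos 70 'c': at 7
pos 71 'c': at 8  emit P4@[70:71]

Result: [[1,2],[3,4],[4,4],[5,4],[6,3],[6,5],[7,2],[8,2],[13,1],[14,1],[16,5],[17,2],[19,1],[22,0],[23,4],[24,5],[26,1],[28,5],[29,2],[30,2],[33,4],[35,1],[37,4],[38,4],[39,2],[44,0],[45,4],[47,1],[50,1],[51,1],[54,5],[56,4],[57,4],[59,1],[60,2],[63,1],[64,1],[68,5],[71,4]]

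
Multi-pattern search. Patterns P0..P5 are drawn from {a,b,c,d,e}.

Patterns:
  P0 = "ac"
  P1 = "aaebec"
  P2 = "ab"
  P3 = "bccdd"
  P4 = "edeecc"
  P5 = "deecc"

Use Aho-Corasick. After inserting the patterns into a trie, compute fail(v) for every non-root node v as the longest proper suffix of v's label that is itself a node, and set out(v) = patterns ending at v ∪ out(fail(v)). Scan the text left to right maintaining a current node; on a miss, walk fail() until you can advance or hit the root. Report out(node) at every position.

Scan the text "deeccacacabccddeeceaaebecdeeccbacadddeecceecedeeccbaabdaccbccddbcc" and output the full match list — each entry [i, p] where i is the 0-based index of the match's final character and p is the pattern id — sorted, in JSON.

Build automaton:
Trie nodes:
  0='ε' goto a→1 b→9 d→20 e→14
  1='a' goto a→3 b→8 c→2
  2='ac' goto ·  [P0 ends]
  3='aa' goto e→4
  4='aae' goto b→5
  5='aaeb' goto e→6
  6='aaebe' goto c→7
  7='aaebec' goto ·  [P1 ends]
  8='ab' goto ·  [P2 ends]
  9='b' goto c→10
  10='bc' goto c→11
  11='bcc' goto d→12
  12='bccd' goto d→13
  13='bccdd' goto ·  [P3 ends]
  14='e' goto d→15
  15='ed' goto e→16
  16='ede' goto e→17
  17='edee' goto c→18
  18='edeec' goto c→19
  19='edeecc' goto ·  [P4 ends]
  20='d' goto e→21
  21='de' goto e→22
  22='dee' goto c→23
  23='deec' goto c→24
  24='deecc' goto ·  [P5 ends]

BFS fail/out derivation:
  fail(1) 'a': from fail(0)=0 chase 'a': 0 ⇒ 0;  out=∅∪out(0)=∅
  fail(9) 'b': from fail(0)=0 chase 'b': 0 ⇒ 0;  out=∅∪out(0)=∅
  fail(14) 'e': from fail(0)=0 chase 'e': 0 ⇒ 0;  out=∅∪out(0)=∅
  fail(20) 'd': from fail(0)=0 chase 'd': 0 ⇒ 0;  out=∅∪out(0)=∅
  fail(2) 'ac': from fail(1)=0 chase 'c': 0 ⇒ 0;  out={0}∪out(0)={0}
  fail(3) 'aa': from fail(1)=0 chase 'a': 0 ⇒ 1;  out=∅∪out(1)=∅
  fail(8) 'ab': from fail(1)=0 chase 'b': 0 ⇒ 9;  out={2}∪out(9)={2}
  fail(10) 'bc': from fail(9)=0 chase 'c': 0 ⇒ 0;  out=∅∪out(0)=∅
  fail(15) 'ed': from fail(14)=0 chase 'd': 0 ⇒ 20;  out=∅∪out(20)=∅
  fail(21) 'de': from fail(20)=0 chase 'e': 0 ⇒ 14;  out=∅∪out(14)=∅
  fail(4) 'aae': from fail(3)=1 chase 'e': 1→0 ⇒ 14;  out=∅∪out(14)=∅
  fail(11) 'bcc': from fail(10)=0 chase 'c': 0 ⇒ 0;  out=∅∪out(0)=∅
  fail(16) 'ede': from fail(15)=20 chase 'e': 20 ⇒ 21;  out=∅∪out(21)=∅
  fail(22) 'dee': from fail(21)=14 chase 'e': 14→0 ⇒ 14;  out=∅∪out(14)=∅
  fail(5) 'aaeb': from fail(4)=14 chase 'b': 14→0 ⇒ 9;  out=∅∪out(9)=∅
  fail(12) 'bccd': from fail(11)=0 chase 'd': 0 ⇒ 20;  out=∅∪out(20)=∅
  fail(17) 'edee': from fail(16)=21 chase 'e': 21 ⇒ 22;  out=∅∪out(22)=∅
  fail(23) 'deec': from fail(22)=14 chase 'c': 14→0 ⇒ 0;  out=∅∪out(0)=∅
  fail(6) 'aaebe': from fail(5)=9 chase 'e': 9→0 ⇒ 14;  out=∅∪out(14)=∅
  fail(13) 'bccdd': from fail(12)=20 chase 'd': 20→0 ⇒ 20;  out={3}∪out(20)={3}
  fail(18) 'edeec': from fail(17)=22 chase 'c': 22 ⇒ 23;  out=∅∪out(23)=∅
  fail(24) 'deecc': from fail(23)=0 chase 'c': 0 ⇒ 0;  out={5}∪out(0)={5}
  fail(7) 'aaebec': from fail(6)=14 chase 'c': 14→0 ⇒ 0;  out={1}∪out(0)={1}
  fail(19) 'edeecc': from fail(18)=23 chase 'c': 23 ⇒ 24;  out={4}∪out(24)={4,5}

Text stream:
pos 0 'd': at 20
pos 1 'e': at 21
pos 2 'e': at 22
pos 3 'c': at 23
pos 4 'c': at 24  emit P5@[0:4]
pos 5 'a': at 1 (fail-walked)
pos 6 'c': at 2  emit P0@[5:6]
pos 7 'a': at 1 (fail-walked)
pos 8 'c': at 2  emit P0@[7:8]
pos 9 'a': at 1 (fail-walked)
pos 10 'b': at 8  emit P2@[9:10]
pos 11 'c': at 10 (fail-walked)
pos 12 'c': at 11
pos 13 'd': at 12
pos 14 'd': at 13  emit P3@[10:14]
pos 15 'e': at 21 (fail-walked)
pos 16 'e': at 22
pos 17 'c': at 23
pos 18 'e': at 14 (fail-walked)
pos 19 'a': at 1 (fail-walked)
pos 20 'a': at 3
pos 21 'e': at 4
pos 22 'b': at 5
pos 23 'e': at 6
pos 24 'c': at 7  emit P1@[19:24]
pos 25 'd': at 20 (fail-walked)
pos 26 'e': at 21
pos 27 'e': at 22
pos 28 'c': at 23
pos 29 'c': at 24  emit P5@[25:29]
pos 30 'b': at 9 (fail-walked)
pos 31 'a': at 1 (fail-walked)
pos 32 'c': at 2  emit P0@[31:32]
pos 33 'a': at 1 (fail-walked)
pos 34 'd': at 20 (fail-walked)
pos 35 'd': at 20 (fail-walked)
pos 36 'd': at 20 (fail-walked)
pos 37 'e': at 21
pos 38 'e': at 22
pos 39 'c': at 23
pos 40 'c': at 24  emit P5@[36:40]
pos 41 'e': at 14 (fail-walked)
pos 42 'e': at 14 (fail-walked)
pos 43 'c': at 0 (fail-walked)
pos 44 'e': at 14
pos 45 'd': at 15
pos 46 'e': at 16
pos 47 'e': at 17
pos 48 'c': at 18
pos 49 'c': at 19  emit P4@[44:49],P5@[45:49]
pos 50 'b': at 9 (fail-walked)
pos 51 'a': at 1 (fail-walked)
pos 52 'a': at 3
pos 53 'b': at 8 (fail-walked)  emit P2@[52:53]
pos 54 'd': at 20 (fail-walked)
pos 55 'a': at 1 (fail-walked)
pos 56 'c': at 2  emit P0@[55:56]
pos 57 'c': at 0 (fail-walked)
pos 58 'b': at 9
pos 59 'c': at 10
pos 60 'c': at 11
pos 61 'd': at 12
pos 62 'd': at 13  emit P3@[58:62]
pos 63 'b': at 9 (fail-walked)
pos 64 'c': at 10
pos 65 'c': at 11

Result: [[4,5],[6,0],[8,0],[10,2],[14,3],[24,1],[29,5],[32,0],[40,5],[49,4],[49,5],[53,2],[56,0],[62,3]]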